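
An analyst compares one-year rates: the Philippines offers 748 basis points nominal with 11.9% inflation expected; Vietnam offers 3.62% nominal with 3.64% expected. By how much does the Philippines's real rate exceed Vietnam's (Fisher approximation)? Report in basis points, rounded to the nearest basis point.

The Philippines: 7.48% − 11.9% = -4.420%
Vietnam: 3.62% − 3.64% = -0.020%
Differential = -4.400% → -440 basis points.

-440 basis points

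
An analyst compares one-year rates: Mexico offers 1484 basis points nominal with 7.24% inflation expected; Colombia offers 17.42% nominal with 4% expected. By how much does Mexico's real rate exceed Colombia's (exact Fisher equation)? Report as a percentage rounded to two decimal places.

Mexico: (1 + 0.1484)/(1 + 0.0724) − 1 = 7.0869%
Colombia: (1 + 0.1742)/(1 + 0.0400) − 1 = 12.9038%
Differential = 7.0869% − 12.9038% = -5.8169% → -5.82%.

-5.82%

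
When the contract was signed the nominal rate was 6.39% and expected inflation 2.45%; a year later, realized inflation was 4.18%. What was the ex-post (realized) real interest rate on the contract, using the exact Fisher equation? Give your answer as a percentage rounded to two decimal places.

2.12%

Ex-post: (1 + 0.0639)/(1 + 0.0418) − 1 = 2.1213%
So the realized real rate is 2.12%.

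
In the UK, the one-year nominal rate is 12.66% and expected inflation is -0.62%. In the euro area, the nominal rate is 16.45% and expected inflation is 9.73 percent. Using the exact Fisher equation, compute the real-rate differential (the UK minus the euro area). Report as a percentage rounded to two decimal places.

The UK: (1 + 0.1266)/(1 − 0.0062) − 1 = 13.3628%
The euro area: (1 + 0.1645)/(1 + 0.0973) − 1 = 6.1241%
Differential = 13.3628% − 6.1241% = 7.2387% → 7.24%.

7.24%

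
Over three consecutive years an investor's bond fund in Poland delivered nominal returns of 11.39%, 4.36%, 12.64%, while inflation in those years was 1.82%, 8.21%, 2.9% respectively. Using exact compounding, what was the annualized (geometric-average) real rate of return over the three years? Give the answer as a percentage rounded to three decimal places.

Nominal growth factor = 1.1139 × 1.0436 × 1.1264 = 1.30940175
Price-level growth factor = 1.0182 × 1.0821 × 1.0290 = 1.13374625
Real growth factor = 1.30940175 / 1.13374625 = 1.15493369
Annualized real rate = 1.15493369^(1/3) − 1 = 4.9186% → 4.919%.

4.919%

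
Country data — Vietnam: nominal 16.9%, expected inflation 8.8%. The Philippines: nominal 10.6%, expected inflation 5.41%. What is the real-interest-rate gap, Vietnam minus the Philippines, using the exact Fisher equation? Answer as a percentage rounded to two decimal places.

2.52%

Vietnam: (1 + 0.1690)/(1 + 0.0880) − 1 = 7.4449%
The Philippines: (1 + 0.1060)/(1 + 0.0541) − 1 = 4.9236%
Differential = 7.4449% − 4.9236% = 2.5212% → 2.52%.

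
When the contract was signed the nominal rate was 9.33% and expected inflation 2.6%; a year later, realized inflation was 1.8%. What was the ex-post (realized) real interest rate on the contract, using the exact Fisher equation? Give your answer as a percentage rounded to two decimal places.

7.40%

Ex-post: (1 + 0.0933)/(1 + 0.0180) − 1 = 7.3969%
So the realized real rate is 7.40%.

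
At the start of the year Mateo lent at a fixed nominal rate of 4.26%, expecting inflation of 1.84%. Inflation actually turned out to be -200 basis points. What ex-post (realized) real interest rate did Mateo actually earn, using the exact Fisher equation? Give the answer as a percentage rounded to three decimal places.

Ex-post: (1 + 0.0426)/(1 − 0.0200) − 1 = 6.3878%
So the realized real rate is 6.388%.

6.388%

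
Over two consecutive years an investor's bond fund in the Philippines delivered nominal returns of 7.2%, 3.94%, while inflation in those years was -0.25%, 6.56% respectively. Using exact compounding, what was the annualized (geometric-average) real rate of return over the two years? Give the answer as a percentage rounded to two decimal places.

2.38%

Nominal growth factor = 1.0720 × 1.0394 = 1.11423680
Price-level growth factor = 0.9975 × 1.0656 = 1.06293600
Real growth factor = 1.11423680 / 1.06293600 = 1.04826330
Annualized real rate = 1.04826330^(1/2) − 1 = 2.3847% → 2.38%.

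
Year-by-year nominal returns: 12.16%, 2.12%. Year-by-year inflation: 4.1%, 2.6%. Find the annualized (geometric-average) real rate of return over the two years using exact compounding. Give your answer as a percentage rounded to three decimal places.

3.556%

Compound the nominal returns: 1.1216 × 1.0212 = 1.14537792.
Compound inflation: 1.0410 × 1.0260 = 1.06806600.
Deflate: 1.14537792 / 1.06806600 = 1.07238496.
Annualized real rate = 1.07238496^(1/2) − 1 = 3.5560% → 3.556%.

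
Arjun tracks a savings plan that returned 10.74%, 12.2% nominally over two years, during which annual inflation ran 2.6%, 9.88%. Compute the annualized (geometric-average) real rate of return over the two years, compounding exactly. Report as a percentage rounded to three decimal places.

4.982%

Compound the nominal returns: 1.1074 × 1.1220 = 1.24250280.
Compound inflation: 1.0260 × 1.0988 = 1.12736880.
Deflate: 1.24250280 / 1.12736880 = 1.10212630.
Annualized real rate = 1.10212630^(1/2) − 1 = 4.9822% → 4.982%.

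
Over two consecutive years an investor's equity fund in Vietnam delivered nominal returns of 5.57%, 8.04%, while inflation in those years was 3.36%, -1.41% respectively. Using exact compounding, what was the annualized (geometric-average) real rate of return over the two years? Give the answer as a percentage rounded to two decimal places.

Nominal growth factor = 1.0557 × 1.0804 = 1.14057828
Price-level growth factor = 1.0336 × 0.9859 = 1.01902624
Real growth factor = 1.14057828 / 1.01902624 = 1.11928254
Annualized real rate = 1.11928254^(1/2) − 1 = 5.7962% → 5.80%.

5.80%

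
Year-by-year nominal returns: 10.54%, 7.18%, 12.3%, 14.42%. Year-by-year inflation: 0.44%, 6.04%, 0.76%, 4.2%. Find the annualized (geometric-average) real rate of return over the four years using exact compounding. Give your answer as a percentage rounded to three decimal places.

Nominal growth factor = 1.1054 × 1.0718 × 1.1230 × 1.1442 = 1.52235141
Price-level growth factor = 1.0044 × 1.0604 × 1.0076 × 1.0420 = 1.11823299
Real growth factor = 1.52235141 / 1.11823299 = 1.36139017
Annualized real rate = 1.36139017^(1/4) − 1 = 8.0179% → 8.018%.

8.018%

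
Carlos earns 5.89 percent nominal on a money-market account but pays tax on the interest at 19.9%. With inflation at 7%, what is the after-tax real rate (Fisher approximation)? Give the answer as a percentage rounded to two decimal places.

After-tax nominal return = 5.89% × (1 − 0.199) = 4.71789%.
r ≈ 4.71789% − 7% → -2.28%.

-2.28%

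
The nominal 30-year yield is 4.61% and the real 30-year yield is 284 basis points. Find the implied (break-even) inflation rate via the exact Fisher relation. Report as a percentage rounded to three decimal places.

1.721%

(1 + π) = (1 + i)/(1 + r) = 1.04610 / 1.02840 = 1.017211
Break-even inflation = 1.017211 − 1 → 1.721%.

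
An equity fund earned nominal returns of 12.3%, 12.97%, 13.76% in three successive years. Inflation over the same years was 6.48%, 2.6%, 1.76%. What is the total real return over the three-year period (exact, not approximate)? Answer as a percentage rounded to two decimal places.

29.82%

Nominal growth factor = 1.1230 × 1.1297 × 1.1376 = 1.443220
Price-level growth factor = 1.0648 × 1.0260 × 1.0176 = 1.111713
Real growth factor = 1.443220 / 1.111713 = 1.298195
Total real return = 1.298195 − 1 → 29.82%.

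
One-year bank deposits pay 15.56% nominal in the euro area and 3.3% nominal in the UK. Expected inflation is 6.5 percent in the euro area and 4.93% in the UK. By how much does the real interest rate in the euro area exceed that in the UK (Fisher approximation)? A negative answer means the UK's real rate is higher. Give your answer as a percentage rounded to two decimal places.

10.69%

The euro area: 15.56% − 6.5% = 9.060%
The UK: 3.3% − 4.93% = -1.630%
Differential = 10.690% → 10.69%.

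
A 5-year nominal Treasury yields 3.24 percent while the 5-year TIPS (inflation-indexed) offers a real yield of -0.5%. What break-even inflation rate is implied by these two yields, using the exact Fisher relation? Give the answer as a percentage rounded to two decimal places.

(1 + π) = (1 + i)/(1 + r) = 1.03240 / 0.99500 = 1.037588
Break-even inflation = 1.037588 − 1 → 3.76%.

3.76%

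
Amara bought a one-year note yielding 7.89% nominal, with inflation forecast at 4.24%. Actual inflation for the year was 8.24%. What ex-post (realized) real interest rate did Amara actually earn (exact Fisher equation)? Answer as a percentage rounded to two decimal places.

-0.32%

Ex-post: (1 + 0.0789)/(1 + 0.0824) − 1 = -0.3234%
So the realized real rate is -0.32%.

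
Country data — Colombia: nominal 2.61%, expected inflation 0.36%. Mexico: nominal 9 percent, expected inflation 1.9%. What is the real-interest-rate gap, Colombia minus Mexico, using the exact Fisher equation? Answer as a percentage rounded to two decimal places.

-4.73%

Colombia: (1 + 0.0261)/(1 + 0.0036) − 1 = 2.2419%
Mexico: (1 + 0.0900)/(1 + 0.0190) − 1 = 6.9676%
Differential = 2.2419% − 6.9676% = -4.7257% → -4.73%.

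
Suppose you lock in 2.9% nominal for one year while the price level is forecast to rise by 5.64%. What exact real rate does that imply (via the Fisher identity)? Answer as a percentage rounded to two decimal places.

1 + r = 1.02900 / 1.05640 = 0.974063
r = 0.974063 − 1 = -2.5937%, i.e. -2.59%.

-2.59%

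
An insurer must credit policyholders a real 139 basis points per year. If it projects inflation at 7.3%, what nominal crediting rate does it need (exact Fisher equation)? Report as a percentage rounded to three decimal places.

(1 + i) = (1 + r)(1 + π) = 1.01390 × 1.07300 = 1.0879147
i = 1.0879147 − 1, so the required nominal rate is 8.791%.

8.791%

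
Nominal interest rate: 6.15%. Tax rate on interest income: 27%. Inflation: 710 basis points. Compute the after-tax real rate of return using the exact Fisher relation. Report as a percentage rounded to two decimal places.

After-tax nominal return = 6.15% × (1 − 0.27) = 4.4895%.
1 + r = 1.044895 / 1.07100 = 0.975626
After-tax real rate = 0.975626 − 1 → -2.44%.

-2.44%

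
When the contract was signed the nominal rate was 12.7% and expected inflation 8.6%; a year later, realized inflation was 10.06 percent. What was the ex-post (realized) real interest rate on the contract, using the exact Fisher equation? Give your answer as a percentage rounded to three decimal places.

2.399%

Ex-post: (1 + 0.1270)/(1 + 0.1006) − 1 = 2.3987%
So the realized real rate is 2.399%.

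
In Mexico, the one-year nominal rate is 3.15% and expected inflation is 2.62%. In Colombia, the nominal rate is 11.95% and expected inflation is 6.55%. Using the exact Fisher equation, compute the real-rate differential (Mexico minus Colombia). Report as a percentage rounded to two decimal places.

-4.55%

Mexico: (1 + 0.0315)/(1 + 0.0262) − 1 = 0.5165%
Colombia: (1 + 0.1195)/(1 + 0.0655) − 1 = 5.0680%
Differential = 0.5165% − 5.0680% = -4.5516% → -4.55%.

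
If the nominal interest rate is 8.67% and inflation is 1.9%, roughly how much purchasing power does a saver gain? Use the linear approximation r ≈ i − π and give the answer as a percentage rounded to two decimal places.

6.77%

r ≈ i − π = 8.67% − 1.9% = 6.77%.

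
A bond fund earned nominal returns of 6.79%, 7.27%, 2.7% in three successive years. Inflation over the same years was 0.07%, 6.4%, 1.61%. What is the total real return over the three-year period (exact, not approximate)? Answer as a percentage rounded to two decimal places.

8.74%

Compound the nominal returns: 1.0679 × 1.0727 × 1.0270 = 1.176466.
Compound inflation: 1.0007 × 1.0640 × 1.0161 = 1.081887.
Deflate: 1.176466 / 1.081887 = 1.087420.
Total real return = 1.087420 − 1 → 8.74%.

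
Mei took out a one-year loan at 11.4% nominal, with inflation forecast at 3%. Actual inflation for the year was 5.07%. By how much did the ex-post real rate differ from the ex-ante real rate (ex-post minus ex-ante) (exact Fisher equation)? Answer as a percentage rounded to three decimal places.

Ex-ante: (1 + 0.1140)/(1 + 0.0300) − 1 = 8.1553%
Ex-post: (1 + 0.1140)/(1 + 0.0507) − 1 = 6.0246%
Difference (ex-post − ex-ante) = -2.1308% → -2.131%.

-2.131%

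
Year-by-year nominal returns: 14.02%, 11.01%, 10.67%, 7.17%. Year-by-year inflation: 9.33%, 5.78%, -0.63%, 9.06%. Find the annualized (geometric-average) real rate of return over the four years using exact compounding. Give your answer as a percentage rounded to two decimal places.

Compound the nominal returns: 1.1402 × 1.1101 × 1.1067 × 1.0717 = 1.50122670.
Compound inflation: 1.0933 × 1.0578 × 0.9937 × 1.0906 = 1.25332498.
Deflate: 1.50122670 / 1.25332498 = 1.19779525.
Annualized real rate = 1.19779525^(1/4) − 1 = 4.6154% → 4.62%.

4.62%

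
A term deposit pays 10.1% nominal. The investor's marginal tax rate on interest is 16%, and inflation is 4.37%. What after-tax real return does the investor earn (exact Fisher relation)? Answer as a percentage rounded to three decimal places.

After-tax nominal return = 10.1% × (1 − 0.16) = 8.4840%.
1 + r = 1.08484 / 1.04370 = 1.039417
After-tax real rate = 1.039417 − 1 → 3.942%.

3.942%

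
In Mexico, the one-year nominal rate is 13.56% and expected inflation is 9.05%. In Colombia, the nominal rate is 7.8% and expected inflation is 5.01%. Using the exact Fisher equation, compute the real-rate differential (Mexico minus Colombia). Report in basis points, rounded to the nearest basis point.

148 basis points

Mexico: (1 + 0.1356)/(1 + 0.0905) − 1 = 4.1357%
Colombia: (1 + 0.0780)/(1 + 0.0501) − 1 = 2.6569%
Differential = 4.1357% − 2.6569% = 1.4788% → 148 basis points.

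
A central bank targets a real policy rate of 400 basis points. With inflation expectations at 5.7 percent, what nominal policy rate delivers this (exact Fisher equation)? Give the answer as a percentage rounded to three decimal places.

9.928%

(1 + i) = (1 + r)(1 + π) = 1.04000 × 1.05700 = 1.09928
i = 1.09928 − 1, so the required nominal rate is 9.928%.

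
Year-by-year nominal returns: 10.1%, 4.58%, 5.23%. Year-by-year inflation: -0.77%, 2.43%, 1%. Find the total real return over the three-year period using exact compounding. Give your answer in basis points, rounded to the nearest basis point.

Compound the nominal returns: 1.1010 × 1.0458 × 1.0523 = 1.211645.
Compound inflation: 0.9923 × 1.0243 × 1.0100 = 1.026577.
Deflate: 1.211645 / 1.026577 = 1.180277.
Total real return = 1.180277 − 1 → 1803 basis points.

1803 basis points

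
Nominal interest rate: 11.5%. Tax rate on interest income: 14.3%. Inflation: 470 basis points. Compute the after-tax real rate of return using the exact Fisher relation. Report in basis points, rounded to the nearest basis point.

After-tax nominal return = 11.5% × (1 − 0.143) = 9.8555%.
1 + r = 1.098555 / 1.04700 = 1.049241
After-tax real rate = 1.049241 − 1 → 492 basis points.

492 basis points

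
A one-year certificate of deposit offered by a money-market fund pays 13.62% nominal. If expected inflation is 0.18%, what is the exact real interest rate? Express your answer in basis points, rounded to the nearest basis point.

1 + r = 1.13620 / 1.00180 = 1.134159
r = 1.134159 − 1 = 13.4159%, i.e. 1342 basis points.

1342 basis points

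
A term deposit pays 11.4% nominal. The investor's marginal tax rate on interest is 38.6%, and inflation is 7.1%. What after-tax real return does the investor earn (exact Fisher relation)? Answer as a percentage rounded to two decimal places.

-0.09%

After-tax nominal return = 11.4% × (1 − 0.386) = 6.9996%.
1 + r = 1.069996 / 1.07100 = 0.999063
After-tax real rate = 0.999063 − 1 → -0.09%.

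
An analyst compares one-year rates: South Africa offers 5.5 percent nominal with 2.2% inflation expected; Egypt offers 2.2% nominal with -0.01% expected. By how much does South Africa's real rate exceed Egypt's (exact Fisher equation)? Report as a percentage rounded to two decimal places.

South Africa: (1 + 0.0550)/(1 + 0.0220) − 1 = 3.2290%
Egypt: (1 + 0.0220)/(1 − 0.0001) − 1 = 2.2102%
Differential = 3.2290% − 2.2102% = 1.0187% → 1.02%.

1.02%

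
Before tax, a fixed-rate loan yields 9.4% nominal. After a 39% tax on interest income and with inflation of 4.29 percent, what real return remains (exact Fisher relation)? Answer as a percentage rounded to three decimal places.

1.385%

After-tax nominal return = 9.4% × (1 − 0.39) = 5.7340%.
1 + r = 1.05734 / 1.04290 = 1.013846
After-tax real rate = 1.013846 − 1 → 1.385%.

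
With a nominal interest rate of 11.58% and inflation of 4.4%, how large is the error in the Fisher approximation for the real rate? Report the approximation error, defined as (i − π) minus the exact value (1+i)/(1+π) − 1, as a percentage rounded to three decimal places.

0.303%

Approximate: r ≈ 11.580% − 4.400% = 7.1800%
Exact: (1 + 0.1158)/(1 + 0.0440) − 1 = 6.8774%
Error = 7.1800% − 6.8774% = 0.3026% → 0.303%.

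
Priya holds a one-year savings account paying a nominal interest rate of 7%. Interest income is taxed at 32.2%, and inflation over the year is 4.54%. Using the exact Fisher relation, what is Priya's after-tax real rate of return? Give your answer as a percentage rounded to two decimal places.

0.20%

After-tax nominal return = 7% × (1 − 0.322) = 4.7460%.
1 + r = 1.04746 / 1.04540 = 1.001971
After-tax real rate = 1.001971 − 1 → 0.20%.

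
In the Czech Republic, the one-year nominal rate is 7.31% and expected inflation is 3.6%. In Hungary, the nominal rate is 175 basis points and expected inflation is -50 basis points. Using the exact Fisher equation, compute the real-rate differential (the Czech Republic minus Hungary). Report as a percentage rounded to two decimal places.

The Czech Republic: (1 + 0.0731)/(1 + 0.0360) − 1 = 3.5811%
Hungary: (1 + 0.0175)/(1 − 0.0050) − 1 = 2.2613%
Differential = 3.5811% − 2.2613% = 1.3198% → 1.32%.

1.32%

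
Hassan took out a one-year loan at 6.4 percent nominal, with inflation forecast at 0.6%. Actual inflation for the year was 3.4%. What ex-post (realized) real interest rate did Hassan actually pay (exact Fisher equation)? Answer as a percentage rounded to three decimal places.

Ex-post: (1 + 0.0640)/(1 + 0.0340) − 1 = 2.9014%
So the realized real rate is 2.901%.

2.901%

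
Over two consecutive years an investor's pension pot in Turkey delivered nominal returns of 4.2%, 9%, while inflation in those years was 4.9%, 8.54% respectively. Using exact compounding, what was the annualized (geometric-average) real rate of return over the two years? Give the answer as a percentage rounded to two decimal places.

-0.12%

Nominal growth factor = 1.0420 × 1.0900 = 1.13578000
Price-level growth factor = 1.0490 × 1.0854 = 1.13858460
Real growth factor = 1.13578000 / 1.13858460 = 0.99753677
Annualized real rate = 0.99753677^(1/2) − 1 = -0.1232% → -0.12%.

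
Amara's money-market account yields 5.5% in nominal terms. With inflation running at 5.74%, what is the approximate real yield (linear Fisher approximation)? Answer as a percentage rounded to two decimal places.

-0.24%

r ≈ i − π = 5.5% − 5.74% = -0.24%.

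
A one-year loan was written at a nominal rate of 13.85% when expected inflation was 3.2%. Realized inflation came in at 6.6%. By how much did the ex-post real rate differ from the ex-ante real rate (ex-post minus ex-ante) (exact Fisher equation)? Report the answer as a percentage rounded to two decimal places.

-3.52%

Ex-ante: (1 + 0.1385)/(1 + 0.0320) − 1 = 10.3198%
Ex-post: (1 + 0.1385)/(1 + 0.0660) − 1 = 6.8011%
Difference (ex-post − ex-ante) = -3.5186% → -3.52%.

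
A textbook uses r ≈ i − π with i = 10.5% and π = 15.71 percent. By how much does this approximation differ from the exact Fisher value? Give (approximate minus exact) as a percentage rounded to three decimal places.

Approximate: r ≈ 10.500% − 15.710% = -5.2100%
Exact: (1 + 0.1050)/(1 + 0.1571) − 1 = -4.5026%
Error = -5.2100% − (-4.5026%) = -0.7074% → -0.707%.

-0.707%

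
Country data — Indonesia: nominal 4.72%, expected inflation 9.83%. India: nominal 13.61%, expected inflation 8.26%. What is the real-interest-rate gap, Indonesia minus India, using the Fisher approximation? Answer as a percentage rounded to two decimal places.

-10.46%

Indonesia: 4.72% − 9.83% = -5.110%
India: 13.61% − 8.26% = 5.350%
Differential = -10.460% → -10.46%.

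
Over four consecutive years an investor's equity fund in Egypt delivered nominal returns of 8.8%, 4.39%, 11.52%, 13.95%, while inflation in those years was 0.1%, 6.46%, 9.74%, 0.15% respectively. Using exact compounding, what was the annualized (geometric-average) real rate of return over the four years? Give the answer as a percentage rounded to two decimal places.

Compound the nominal returns: 1.0880 × 1.0439 × 1.1152 × 1.1395 = 1.44329426.
Compound inflation: 1.0010 × 1.0646 × 1.0974 × 1.0015 = 1.17121452.
Deflate: 1.44329426 / 1.17121452 = 1.23230564.
Annualized real rate = 1.23230564^(1/4) − 1 = 5.3609% → 5.36%.

5.36%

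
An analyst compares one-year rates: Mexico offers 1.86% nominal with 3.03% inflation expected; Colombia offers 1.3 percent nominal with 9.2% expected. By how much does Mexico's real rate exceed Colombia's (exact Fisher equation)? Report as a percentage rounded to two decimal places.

6.10%

Mexico: (1 + 0.0186)/(1 + 0.0303) − 1 = -1.1356%
Colombia: (1 + 0.0130)/(1 + 0.0920) − 1 = -7.2344%
Differential = -1.1356% − (-7.2344%) = 6.0988% → 6.10%.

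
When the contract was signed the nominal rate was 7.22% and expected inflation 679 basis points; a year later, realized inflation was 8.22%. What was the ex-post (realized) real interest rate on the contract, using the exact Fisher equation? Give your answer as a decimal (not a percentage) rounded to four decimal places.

Ex-post: (1 + 0.0722)/(1 + 0.0822) − 1 = -0.9240%
So the realized real rate is -0.0092.

-0.0092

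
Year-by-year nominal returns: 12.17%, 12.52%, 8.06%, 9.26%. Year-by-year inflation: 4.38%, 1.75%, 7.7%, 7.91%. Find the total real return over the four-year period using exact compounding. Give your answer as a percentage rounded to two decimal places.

Compound the nominal returns: 1.1217 × 1.1252 × 1.0806 × 1.0926 = 1.490159.
Compound inflation: 1.0438 × 1.0175 × 1.0770 × 1.0791 = 1.234324.
Deflate: 1.490159 / 1.234324 = 1.207267.
Total real return = 1.207267 − 1 → 20.73%.

20.73%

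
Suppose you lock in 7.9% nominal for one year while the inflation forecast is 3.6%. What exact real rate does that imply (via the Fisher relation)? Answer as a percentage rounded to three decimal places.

4.151%

By the Fisher relation, 1 + r = (1 + i)/(1 + π).
1 + r = 1.07900 / 1.03600 = 1.041506
r = 1.041506 − 1 = 4.1506%, i.e. 4.151%.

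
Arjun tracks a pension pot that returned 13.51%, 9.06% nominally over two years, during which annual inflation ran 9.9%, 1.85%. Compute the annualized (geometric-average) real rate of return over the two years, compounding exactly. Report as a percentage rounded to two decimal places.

Compound the nominal returns: 1.1351 × 1.0906 = 1.23794006.
Compound inflation: 1.0990 × 1.0185 = 1.11933150.
Deflate: 1.23794006 / 1.11933150 = 1.10596375.
Annualized real rate = 1.10596375^(1/2) − 1 = 5.1648% → 5.16%.

5.16%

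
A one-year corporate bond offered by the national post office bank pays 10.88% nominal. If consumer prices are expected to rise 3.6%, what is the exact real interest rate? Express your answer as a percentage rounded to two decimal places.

7.03%

1 + r = 1.10880 / 1.03600 = 1.070270
r = 1.070270 − 1 = 7.0270%, i.e. 7.03%.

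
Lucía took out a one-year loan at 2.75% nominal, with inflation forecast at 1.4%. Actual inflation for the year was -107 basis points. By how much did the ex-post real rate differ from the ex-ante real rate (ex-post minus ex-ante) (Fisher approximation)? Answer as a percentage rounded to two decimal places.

2.47%

Ex-ante: 2.75% − 1.4% = 1.350%
Ex-post: 2.75% − (-1.07%) = 3.820%
Difference (ex-post − ex-ante) = 2.4700% → 2.47%.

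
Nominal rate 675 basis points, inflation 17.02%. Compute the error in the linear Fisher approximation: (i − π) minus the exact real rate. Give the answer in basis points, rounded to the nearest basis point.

-149 basis points

Approximate: r ≈ 6.750% − 17.020% = -10.2700%
Exact: (1 + 0.0675)/(1 + 0.1702) − 1 = -8.7763%
Error = -10.2700% − (-8.7763%) = -1.4937% → -149 basis points.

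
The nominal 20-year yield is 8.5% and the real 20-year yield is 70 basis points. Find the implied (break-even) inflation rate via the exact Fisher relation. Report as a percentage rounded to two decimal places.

7.75%

(1 + π) = (1 + i)/(1 + r) = 1.08500 / 1.00700 = 1.077458
Break-even inflation = 1.077458 − 1 → 7.75%.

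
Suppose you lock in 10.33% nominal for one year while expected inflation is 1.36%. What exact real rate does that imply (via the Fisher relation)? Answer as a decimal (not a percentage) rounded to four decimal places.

1 + r = 1.10330 / 1.01360 = 1.088496
r = 1.088496 − 1 = 8.8496%, i.e. 0.0885.

0.0885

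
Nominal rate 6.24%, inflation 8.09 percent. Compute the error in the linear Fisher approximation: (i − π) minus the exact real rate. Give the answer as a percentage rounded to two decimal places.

-0.14%

Approximate: r ≈ 6.240% − 8.090% = -1.8500%
Exact: (1 + 0.0624)/(1 + 0.0809) − 1 = -1.7115%
Error = -1.8500% − (-1.7115%) = -0.1385% → -0.14%.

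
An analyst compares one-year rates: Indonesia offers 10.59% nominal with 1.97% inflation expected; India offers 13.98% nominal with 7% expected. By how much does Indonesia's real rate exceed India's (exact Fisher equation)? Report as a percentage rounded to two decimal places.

Indonesia: (1 + 0.1059)/(1 + 0.0197) − 1 = 8.4535%
India: (1 + 0.1398)/(1 + 0.0700) − 1 = 6.5234%
Differential = 8.4535% − 6.5234% = 1.9301% → 1.93%.

1.93%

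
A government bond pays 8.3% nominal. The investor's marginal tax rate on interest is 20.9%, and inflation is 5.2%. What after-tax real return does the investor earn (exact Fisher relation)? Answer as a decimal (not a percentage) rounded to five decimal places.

After-tax nominal return = 8.3% × (1 − 0.209) = 6.5653%.
1 + r = 1.065653 / 1.05200 = 1.012978
After-tax real rate = 1.012978 − 1 → 0.01298.

0.01298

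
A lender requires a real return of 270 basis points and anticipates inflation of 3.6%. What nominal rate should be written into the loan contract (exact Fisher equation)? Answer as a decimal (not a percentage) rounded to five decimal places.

(1 + i) = (1 + r)(1 + π) = 1.02700 × 1.03600 = 1.063972
i = 1.063972 − 1, so the required nominal rate is 0.06397.

0.06397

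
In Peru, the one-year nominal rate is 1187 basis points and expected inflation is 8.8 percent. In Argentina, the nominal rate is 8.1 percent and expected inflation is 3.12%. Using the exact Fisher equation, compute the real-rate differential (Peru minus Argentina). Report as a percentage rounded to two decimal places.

-2.01%

Peru: (1 + 0.1187)/(1 + 0.0880) − 1 = 2.8217%
Argentina: (1 + 0.0810)/(1 + 0.0312) − 1 = 4.8293%
Differential = 2.8217% − 4.8293% = -2.0076% → -2.01%.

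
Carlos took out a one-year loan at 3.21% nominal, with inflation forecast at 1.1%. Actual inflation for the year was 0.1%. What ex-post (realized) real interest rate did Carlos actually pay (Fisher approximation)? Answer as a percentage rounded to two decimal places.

Ex-post: 3.21% − 0.1% = 3.110%
So the realized real rate is 3.11%.

3.11%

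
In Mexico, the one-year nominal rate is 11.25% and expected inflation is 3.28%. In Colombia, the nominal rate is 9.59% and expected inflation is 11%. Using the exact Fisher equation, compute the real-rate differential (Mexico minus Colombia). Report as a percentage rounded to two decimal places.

Mexico: (1 + 0.1125)/(1 + 0.0328) − 1 = 7.7169%
Colombia: (1 + 0.0959)/(1 + 0.1100) − 1 = -1.2703%
Differential = 7.7169% − (-1.2703%) = 8.9872% → 8.99%.

8.99%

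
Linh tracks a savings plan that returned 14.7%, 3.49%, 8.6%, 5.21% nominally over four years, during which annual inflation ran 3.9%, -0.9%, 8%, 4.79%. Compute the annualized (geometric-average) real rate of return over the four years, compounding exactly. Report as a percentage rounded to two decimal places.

Nominal growth factor = 1.1470 × 1.0349 × 1.0860 × 1.0521 = 1.35627779
Price-level growth factor = 1.0390 × 0.9910 × 1.0800 × 1.0479 = 1.16528672
Real growth factor = 1.35627779 / 1.16528672 = 1.16390049
Annualized real rate = 1.16390049^(1/4) − 1 = 3.8673% → 3.87%.

3.87%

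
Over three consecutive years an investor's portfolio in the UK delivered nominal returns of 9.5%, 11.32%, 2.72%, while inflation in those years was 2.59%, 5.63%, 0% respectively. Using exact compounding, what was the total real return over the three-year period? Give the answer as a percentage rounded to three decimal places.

15.545%

Compound the nominal returns: 1.0950 × 1.1132 × 1.0272 = 1.252110.
Compound inflation: 1.0259 × 1.0563 × 1.0000 = 1.083658.
Deflate: 1.252110 / 1.083658 = 1.155447.
Total real return = 1.155447 − 1 → 15.545%.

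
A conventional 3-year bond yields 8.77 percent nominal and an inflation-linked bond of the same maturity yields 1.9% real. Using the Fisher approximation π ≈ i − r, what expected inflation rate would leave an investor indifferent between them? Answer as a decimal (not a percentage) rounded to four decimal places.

0.0687

π ≈ i − r = 8.77% − 1.9% → 0.0687.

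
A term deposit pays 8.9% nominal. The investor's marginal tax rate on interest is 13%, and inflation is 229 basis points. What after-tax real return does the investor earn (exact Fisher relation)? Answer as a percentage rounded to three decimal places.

5.331%

After-tax nominal return = 8.9% × (1 − 0.13) = 7.7430%.
1 + r = 1.07743 / 1.02290 = 1.053309
After-tax real rate = 1.053309 − 1 → 5.331%.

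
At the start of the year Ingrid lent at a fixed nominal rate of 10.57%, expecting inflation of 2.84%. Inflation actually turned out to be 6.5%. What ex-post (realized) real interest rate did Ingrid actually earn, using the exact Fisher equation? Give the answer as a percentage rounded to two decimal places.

3.82%

Ex-post: (1 + 0.1057)/(1 + 0.0650) − 1 = 3.8216%
So the realized real rate is 3.82%.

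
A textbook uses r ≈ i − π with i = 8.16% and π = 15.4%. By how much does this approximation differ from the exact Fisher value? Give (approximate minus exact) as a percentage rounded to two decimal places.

-0.97%

Approximate: r ≈ 8.160% − 15.400% = -7.2400%
Exact: (1 + 0.0816)/(1 + 0.1540) − 1 = -6.2738%
Error = -7.2400% − (-6.2738%) = -0.9662% → -0.97%.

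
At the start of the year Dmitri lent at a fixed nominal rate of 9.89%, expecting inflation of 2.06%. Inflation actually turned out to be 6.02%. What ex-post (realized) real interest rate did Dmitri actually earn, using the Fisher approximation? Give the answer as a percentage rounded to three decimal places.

Ex-post: 9.89% − 6.02% = 3.870%
So the realized real rate is 3.870%.

3.870%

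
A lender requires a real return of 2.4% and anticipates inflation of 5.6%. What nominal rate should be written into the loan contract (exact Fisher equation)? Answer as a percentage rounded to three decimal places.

(1 + i) = (1 + r)(1 + π) = 1.02400 × 1.05600 = 1.081344
i = 1.081344 − 1, so the required nominal rate is 8.134%.

8.134%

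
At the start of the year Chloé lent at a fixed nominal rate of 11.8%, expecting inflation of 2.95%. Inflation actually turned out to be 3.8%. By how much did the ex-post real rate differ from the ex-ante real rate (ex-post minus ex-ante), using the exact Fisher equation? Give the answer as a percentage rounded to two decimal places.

Ex-ante: (1 + 0.1180)/(1 + 0.0295) − 1 = 8.5964%
Ex-post: (1 + 0.1180)/(1 + 0.0380) − 1 = 7.7071%
Difference (ex-post − ex-ante) = -0.8893% → -0.89%.

-0.89%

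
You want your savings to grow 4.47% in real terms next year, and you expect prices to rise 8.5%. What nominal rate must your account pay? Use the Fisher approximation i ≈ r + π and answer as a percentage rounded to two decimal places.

i ≈ r + π = 4.47% + 8.5% = 12.97%.

12.97%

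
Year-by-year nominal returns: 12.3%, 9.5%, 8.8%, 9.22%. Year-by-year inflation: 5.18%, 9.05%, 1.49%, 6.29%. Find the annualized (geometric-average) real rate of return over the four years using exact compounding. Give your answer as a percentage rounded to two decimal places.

Nominal growth factor = 1.1230 × 1.0950 × 1.0880 × 1.0922 = 1.46125141
Price-level growth factor = 1.0518 × 1.0905 × 1.0149 × 1.0629 = 1.23729853
Real growth factor = 1.46125141 / 1.23729853 = 1.18100149
Annualized real rate = 1.18100149^(1/4) − 1 = 4.2468% → 4.25%.

4.25%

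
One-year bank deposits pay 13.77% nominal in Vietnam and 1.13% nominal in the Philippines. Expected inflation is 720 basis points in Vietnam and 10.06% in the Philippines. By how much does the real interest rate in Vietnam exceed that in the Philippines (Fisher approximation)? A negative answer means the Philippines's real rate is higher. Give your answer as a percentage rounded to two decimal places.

Vietnam: 13.77% − 7.2% = 6.570%
The Philippines: 1.13% − 10.06% = -8.930%
Differential = 15.500% → 15.50%.

15.50%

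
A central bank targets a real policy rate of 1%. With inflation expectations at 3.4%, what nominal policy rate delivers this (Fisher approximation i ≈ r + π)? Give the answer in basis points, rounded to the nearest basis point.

440 basis points

i ≈ r + π = 1% + 3.4% = 440 basis points.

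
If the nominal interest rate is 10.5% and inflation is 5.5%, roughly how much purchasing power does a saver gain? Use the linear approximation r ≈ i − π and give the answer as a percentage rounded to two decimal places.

5.00%

r ≈ i − π = 10.5% − 5.5% = 5.00%.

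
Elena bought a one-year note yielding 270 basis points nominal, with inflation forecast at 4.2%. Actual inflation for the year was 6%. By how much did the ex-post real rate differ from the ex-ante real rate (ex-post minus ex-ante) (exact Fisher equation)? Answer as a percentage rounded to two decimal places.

-1.67%

Ex-ante: (1 + 0.0270)/(1 + 0.0420) − 1 = -1.4395%
Ex-post: (1 + 0.0270)/(1 + 0.0600) − 1 = -3.1132%
Difference (ex-post − ex-ante) = -1.6737% → -1.67%.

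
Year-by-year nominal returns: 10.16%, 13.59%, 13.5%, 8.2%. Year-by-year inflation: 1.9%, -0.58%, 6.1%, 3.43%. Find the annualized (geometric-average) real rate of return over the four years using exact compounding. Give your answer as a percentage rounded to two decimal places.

Nominal growth factor = 1.1016 × 1.1359 × 1.1350 × 1.0820 = 1.53669313
Price-level growth factor = 1.0190 × 0.9942 × 1.0610 × 1.0343 = 1.11175695
Real growth factor = 1.53669313 / 1.11175695 = 1.38222040
Annualized real rate = 1.38222040^(1/4) − 1 = 8.4287% → 8.43%.

8.43%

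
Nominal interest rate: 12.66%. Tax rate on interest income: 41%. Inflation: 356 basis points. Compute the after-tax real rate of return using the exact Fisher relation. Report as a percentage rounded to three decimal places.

After-tax nominal return = 12.66% × (1 − 0.41) = 7.4694%.
1 + r = 1.074694 / 1.03560 = 1.037750
After-tax real rate = 1.037750 − 1 → 3.775%.

3.775%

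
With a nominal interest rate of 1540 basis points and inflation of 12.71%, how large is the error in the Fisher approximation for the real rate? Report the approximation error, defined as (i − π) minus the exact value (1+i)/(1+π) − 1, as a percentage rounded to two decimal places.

Approximate: r ≈ 15.400% − 12.710% = 2.6900%
Exact: (1 + 0.1540)/(1 + 0.1271) − 1 = 2.3867%
Error = 2.6900% − 2.3867% = 0.3033% → 0.30%.

0.30%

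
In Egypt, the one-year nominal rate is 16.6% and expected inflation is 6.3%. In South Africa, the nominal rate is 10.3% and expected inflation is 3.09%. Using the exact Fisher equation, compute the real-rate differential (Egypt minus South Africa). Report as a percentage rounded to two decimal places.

Egypt: (1 + 0.1660)/(1 + 0.0630) − 1 = 9.6896%
South Africa: (1 + 0.1030)/(1 + 0.0309) − 1 = 6.9939%
Differential = 9.6896% − 6.9939% = 2.6957% → 2.70%.

2.70%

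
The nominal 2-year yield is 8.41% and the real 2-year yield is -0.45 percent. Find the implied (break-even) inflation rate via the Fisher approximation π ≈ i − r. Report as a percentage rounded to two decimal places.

π ≈ i − r = 8.41% − (-0.45%) → 8.86%.

8.86%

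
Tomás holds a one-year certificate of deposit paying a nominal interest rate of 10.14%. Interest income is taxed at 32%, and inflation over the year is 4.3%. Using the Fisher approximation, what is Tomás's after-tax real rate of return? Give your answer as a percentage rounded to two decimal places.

2.60%

After-tax nominal return = 10.14% × (1 − 0.32) = 6.8952%.
r ≈ 6.8952% − 4.3% → 2.60%.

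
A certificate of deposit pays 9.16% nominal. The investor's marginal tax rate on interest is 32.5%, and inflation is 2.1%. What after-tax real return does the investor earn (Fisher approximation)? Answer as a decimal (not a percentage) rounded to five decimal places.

0.04083

After-tax nominal return = 9.16% × (1 − 0.325) = 6.1830%.
r ≈ 6.1830% − 2.1% → 0.04083.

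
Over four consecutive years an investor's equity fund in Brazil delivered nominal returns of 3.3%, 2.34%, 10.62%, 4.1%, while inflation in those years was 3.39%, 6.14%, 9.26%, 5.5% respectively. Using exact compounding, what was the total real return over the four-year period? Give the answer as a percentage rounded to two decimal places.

Nominal growth factor = 1.0330 × 1.0234 × 1.1062 × 1.0410 = 1.217391
Price-level growth factor = 1.0339 × 1.0614 × 1.0926 × 1.0550 = 1.264944
Real growth factor = 1.217391 / 1.264944 = 0.962407
Total real return = 0.962407 − 1 → -3.76%.

-3.76%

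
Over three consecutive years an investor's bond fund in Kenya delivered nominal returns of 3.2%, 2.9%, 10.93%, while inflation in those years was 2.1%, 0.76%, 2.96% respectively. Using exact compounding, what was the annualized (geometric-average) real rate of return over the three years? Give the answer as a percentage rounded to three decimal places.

3.607%

Compound the nominal returns: 1.0320 × 1.0290 × 1.1093 = 1.17799673.
Compound inflation: 1.0210 × 1.0076 × 1.0296 = 1.05921088.
Deflate: 1.17799673 / 1.05921088 = 1.11214561.
Annualized real rate = 1.11214561^(1/3) − 1 = 3.6066% → 3.607%.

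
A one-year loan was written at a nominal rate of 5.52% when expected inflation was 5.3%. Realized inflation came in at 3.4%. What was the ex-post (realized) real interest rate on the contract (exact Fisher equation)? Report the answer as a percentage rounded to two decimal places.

Ex-post: (1 + 0.0552)/(1 + 0.0340) − 1 = 2.0503%
So the realized real rate is 2.05%.

2.05%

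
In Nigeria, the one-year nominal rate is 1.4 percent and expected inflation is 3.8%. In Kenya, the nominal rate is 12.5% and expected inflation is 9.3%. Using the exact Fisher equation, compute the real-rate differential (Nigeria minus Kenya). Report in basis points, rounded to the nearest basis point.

-524 basis points

Nigeria: (1 + 0.0140)/(1 + 0.0380) − 1 = -2.3121%
Kenya: (1 + 0.1250)/(1 + 0.0930) − 1 = 2.9277%
Differential = -2.3121% − 2.9277% = -5.2399% → -524 basis points.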